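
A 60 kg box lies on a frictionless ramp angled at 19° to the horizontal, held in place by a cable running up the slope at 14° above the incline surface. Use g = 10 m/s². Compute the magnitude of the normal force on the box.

N ≈ 519 N

Take axes along and perpendicular to the incline. Weight components: W sin 19° = 195.3 N down-slope, W cos 19° = 567.3 N into the surface.
Along incline: T cos 14° = W sin 19° → T = 201.3 N.
Perpendicular: N = W cos 19° − T sin 14° = 518.6 N.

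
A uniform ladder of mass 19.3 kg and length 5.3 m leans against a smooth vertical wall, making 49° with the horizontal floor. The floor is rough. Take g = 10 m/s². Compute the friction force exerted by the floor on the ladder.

f ≈ 83.9 N

Torques about the foot: N_wall · 5.3 sin 49° = 19.3×10×2.65 cos 49° → N_wall = 83.886 N.
ΣF_x = 0: f_floor = N_wall = 83.886 N.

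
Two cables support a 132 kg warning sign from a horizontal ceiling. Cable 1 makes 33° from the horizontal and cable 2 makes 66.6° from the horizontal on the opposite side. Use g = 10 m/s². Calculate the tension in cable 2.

T_2 ≈ 1120 N

Weight W = 132 × 10 = 1320 N acts straight down.
Horizontal: T_1 cos 33° = T_2 cos 66.6°  →  T_1 = 0.4735 T_2.
Vertical: T_1 sin 33° + T_2 sin 66.6° = 1320.
Substituting the horizontal relation into the vertical equation gives 1.176 T_2 = 1320, so T_2 = 1123 N.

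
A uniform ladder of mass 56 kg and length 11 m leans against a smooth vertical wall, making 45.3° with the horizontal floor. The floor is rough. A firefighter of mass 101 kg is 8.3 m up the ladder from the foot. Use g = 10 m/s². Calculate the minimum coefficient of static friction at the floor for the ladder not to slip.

ΣF_y = 0: N_floor = 56×10 + 101×10 = 1570 N.
Torques about the foot: N_wall · 11 sin 45.3° = 56×10×5.5 cos 45.3° + 101×10×8.3 cos 45.3° → N_wall = 1031.2 N.
ΣF_x = 0: f_floor = N_wall = 1031.2 N.
μ_min = f_floor / N_floor = 1031.2 / 1570 = 0.6568.

μ_min ≈ 0.657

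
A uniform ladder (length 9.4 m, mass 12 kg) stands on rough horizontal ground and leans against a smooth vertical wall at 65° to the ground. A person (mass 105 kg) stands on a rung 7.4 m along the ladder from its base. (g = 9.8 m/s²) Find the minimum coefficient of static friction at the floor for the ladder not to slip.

ΣF_y = 0: N_floor = 12×9.8 + 105×9.8 = 1146.6 N.
Torques about the foot: N_wall · 9.4 sin 65° = 12×9.8×4.7 cos 65° + 105×9.8×7.4 cos 65° → N_wall = 405.16 N.
ΣF_x = 0: f_floor = N_wall = 405.16 N.
μ_min = f_floor / N_floor = 405.16 / 1146.6 = 0.3534.

μ_min ≈ 0.353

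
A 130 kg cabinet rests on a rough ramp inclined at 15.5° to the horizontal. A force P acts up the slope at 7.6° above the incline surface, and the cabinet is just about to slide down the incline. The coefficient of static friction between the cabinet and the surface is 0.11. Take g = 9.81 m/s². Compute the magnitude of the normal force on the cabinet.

N ≈ 1200 N

On the verge of sliding down the incline, friction equals μN and acts up the slope.
Perpendicular: N + P sin 7.6° = W cos 15.5° = 1229 N.
Along incline: P cos 7.6° + μN = W sin 15.5° with W sin 15.5° = 340.8 N.
Solving the pair for P and N: P = 210.5 N, N = 1201 N (and f = μN = 132.1 N).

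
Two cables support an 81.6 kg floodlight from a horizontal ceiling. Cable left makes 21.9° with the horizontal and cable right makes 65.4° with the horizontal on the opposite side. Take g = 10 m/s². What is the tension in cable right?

T_right ≈ 758 N

Weight W = 81.6 × 10 = 816 N acts straight down.
Horizontal: T_left cos 21.9° = T_right cos 65.4°  →  T_left = 0.4487 T_right.
Vertical: T_left sin 21.9° + T_right sin 65.4° = 816.
Substituting the horizontal relation into the vertical equation gives 1.077 T_right = 816, so T_right = 758 N.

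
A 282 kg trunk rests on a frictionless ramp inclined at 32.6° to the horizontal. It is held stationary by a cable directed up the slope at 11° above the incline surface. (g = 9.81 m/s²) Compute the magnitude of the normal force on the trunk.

Take axes along and perpendicular to the incline. Weight components: W sin 32.6° = 1490 N down-slope, W cos 32.6° = 2331 N into the surface.
Along incline: T cos 11° = W sin 32.6° → T = 1518 N.
Perpendicular: N = W cos 32.6° − T sin 11° = 2041 N.

N ≈ 2040 N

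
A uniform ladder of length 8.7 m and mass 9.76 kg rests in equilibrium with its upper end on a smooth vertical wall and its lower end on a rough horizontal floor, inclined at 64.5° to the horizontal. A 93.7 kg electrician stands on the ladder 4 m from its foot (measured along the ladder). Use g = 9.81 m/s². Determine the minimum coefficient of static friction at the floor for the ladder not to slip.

ΣF_y = 0: N_floor = 9.76×9.81 + 93.7×9.81 = 1014.9 N.
Torques about the foot: N_wall · 8.7 sin 64.5° = 9.76×9.81×4.35 cos 64.5° + 93.7×9.81×4 cos 64.5° → N_wall = 224.41 N.
ΣF_x = 0: f_floor = N_wall = 224.41 N.
μ_min = f_floor / N_floor = 224.41 / 1014.9 = 0.2211.

μ_min ≈ 0.221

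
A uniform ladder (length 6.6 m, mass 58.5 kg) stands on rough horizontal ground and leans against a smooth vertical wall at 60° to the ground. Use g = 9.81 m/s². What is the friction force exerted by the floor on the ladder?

Torques about the foot: N_wall · 6.6 sin 60° = 58.5×9.81×3.3 cos 60° → N_wall = 165.67 N.
ΣF_x = 0: f_floor = N_wall = 165.67 N.

f ≈ 166 N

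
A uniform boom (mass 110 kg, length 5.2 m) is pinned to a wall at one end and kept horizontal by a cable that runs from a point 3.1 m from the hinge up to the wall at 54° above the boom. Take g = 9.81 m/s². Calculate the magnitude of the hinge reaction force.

|H| ≈ 680 N

Take torques about the hinge: T sin 54° · 3.1 = 110×9.81×2.6 = 2805.7 N·m.
So T = 2805.7 / (0.8090 × 3.1) = 1118.7 N.
ΣF_x = 0: H_x = T cos 54° = 657.56 N.
ΣF_y = 0: H_y = (110×9.81) − T sin 54° = 1079.1 − 905.05 = 174.05 N.
|H| = √(H_x² + H_y²) = √((657.56)² + (174.05)²) = 680.2 N.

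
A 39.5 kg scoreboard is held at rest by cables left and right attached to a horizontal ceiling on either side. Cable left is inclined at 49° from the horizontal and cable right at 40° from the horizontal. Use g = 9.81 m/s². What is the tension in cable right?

T_right ≈ 254 N

Weight W = 39.5 × 9.81 = 387.5 N acts straight down.
Horizontal: T_left cos 49° = T_right cos 40°  →  T_left = 1.168 T_right.
Vertical: T_left sin 49° + T_right sin 40° = 387.5.
Substituting the horizontal relation into the vertical equation gives 1.524 T_right = 387.5, so T_right = 254.3 N.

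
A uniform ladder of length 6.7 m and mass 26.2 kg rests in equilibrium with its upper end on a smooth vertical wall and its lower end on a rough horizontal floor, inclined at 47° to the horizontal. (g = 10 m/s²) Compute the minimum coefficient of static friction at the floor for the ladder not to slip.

μ_min ≈ 0.466

ΣF_y = 0: N_floor = 26.2×10 = 262 N.
Torques about the foot: N_wall · 6.7 sin 47° = 26.2×10×3.35 cos 47° → N_wall = 122.16 N.
ΣF_x = 0: f_floor = N_wall = 122.16 N.
μ_min = f_floor / N_floor = 122.16 / 262 = 0.4663.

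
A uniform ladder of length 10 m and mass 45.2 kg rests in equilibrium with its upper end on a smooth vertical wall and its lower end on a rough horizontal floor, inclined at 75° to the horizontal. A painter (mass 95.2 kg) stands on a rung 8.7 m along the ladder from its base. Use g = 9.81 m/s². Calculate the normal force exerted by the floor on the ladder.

ΣF_y = 0: N_floor = 45.2×9.81 + 95.2×9.81 = 1377.3 N.

N_floor ≈ 1380 N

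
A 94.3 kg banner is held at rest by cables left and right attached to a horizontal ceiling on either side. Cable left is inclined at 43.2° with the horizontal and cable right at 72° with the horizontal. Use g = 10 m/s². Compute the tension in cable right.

Weight W = 94.3 × 10 = 943 N acts straight down.
Horizontal: T_left cos 43.2° = T_right cos 72°  →  T_left = 0.4239 T_right.
Vertical: T_left sin 43.2° + T_right sin 72° = 943.
Substituting the horizontal relation into the vertical equation gives 1.241 T_right = 943, so T_right = 759.7 N.

T_right ≈ 760 N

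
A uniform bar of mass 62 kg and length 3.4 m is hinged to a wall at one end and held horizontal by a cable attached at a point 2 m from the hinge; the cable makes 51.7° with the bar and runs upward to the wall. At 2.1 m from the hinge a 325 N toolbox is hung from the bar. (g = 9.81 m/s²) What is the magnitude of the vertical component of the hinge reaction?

Take torques about the hinge: T sin 51.7° · 2 = 62×9.81×1.7 + 325×2.1 = 1716.5 N·m.
So T = 1716.5 / (0.7848 × 2) = 1093.6 N.
ΣF_y = 0: H_y = (62×9.81 + 325) − T sin 51.7° = 933.22 − 858.24 = 74.983 N.

|H_y| ≈ 75 N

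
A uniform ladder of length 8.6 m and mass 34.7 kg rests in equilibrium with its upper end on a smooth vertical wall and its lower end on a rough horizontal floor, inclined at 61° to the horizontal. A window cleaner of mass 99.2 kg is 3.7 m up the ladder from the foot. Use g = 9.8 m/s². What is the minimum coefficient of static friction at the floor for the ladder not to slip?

ΣF_y = 0: N_floor = 34.7×9.8 + 99.2×9.8 = 1312.2 N.
Torques about the foot: N_wall · 8.6 sin 61° = 34.7×9.8×4.3 cos 61° + 99.2×9.8×3.7 cos 61° → N_wall = 326.09 N.
ΣF_x = 0: f_floor = N_wall = 326.09 N.
μ_min = f_floor / N_floor = 326.09 / 1312.2 = 0.2485.

μ_min ≈ 0.249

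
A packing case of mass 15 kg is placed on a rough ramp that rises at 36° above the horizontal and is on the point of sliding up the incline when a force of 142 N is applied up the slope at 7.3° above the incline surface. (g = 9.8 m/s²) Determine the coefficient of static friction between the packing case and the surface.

μ ≈ 0.540

On the verge of sliding up the incline, friction is at its maximum μN and acts down the slope.
Perpendicular to incline: N = W cos 36° − P sin 7.3° = 118.9 − 18.04 = 100.9 N.
Along incline: P cos 7.3° − μN = W sin 36° → μ = −(W sin 36° − P cos 7.3°) / N = 0.5397.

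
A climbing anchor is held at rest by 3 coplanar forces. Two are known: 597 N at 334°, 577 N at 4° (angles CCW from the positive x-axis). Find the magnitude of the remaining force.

Sum the known components: ΣF_x = 1112 N, ΣF_y = -221.5 N.
For equilibrium the remaining force must supply (−ΣF_x, −ΣF_y) = (-1112, 221.5) N.
Magnitude = √((-1112)² + (221.5)²) = 1134 N; direction = atan2(221.5, -1112) = 168.7°.

F ≈ 1130 N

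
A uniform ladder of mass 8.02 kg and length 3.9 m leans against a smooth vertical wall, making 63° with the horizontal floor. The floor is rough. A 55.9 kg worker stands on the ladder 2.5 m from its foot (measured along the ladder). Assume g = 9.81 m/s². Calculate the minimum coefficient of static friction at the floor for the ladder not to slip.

μ_min ≈ 0.318

ΣF_y = 0: N_floor = 8.02×9.81 + 55.9×9.81 = 627.06 N.
Torques about the foot: N_wall · 3.9 sin 63° = 8.02×9.81×1.95 cos 63° + 55.9×9.81×2.5 cos 63° → N_wall = 199.15 N.
ΣF_x = 0: f_floor = N_wall = 199.15 N.
μ_min = f_floor / N_floor = 199.15 / 627.06 = 0.3176.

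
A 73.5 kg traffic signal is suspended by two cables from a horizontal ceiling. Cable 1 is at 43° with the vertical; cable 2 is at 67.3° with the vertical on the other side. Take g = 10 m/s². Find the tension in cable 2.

Angles from the horizontal: cable 1 is 90° − 43° = 47°, cable 2 is 90° − 67.3° = 22.7°.
Weight W = 73.5 × 10 = 735 N acts straight down.
Horizontal: T_1 cos 47° = T_2 cos 22.7°  →  T_1 = 1.353 T_2.
Vertical: T_1 sin 47° + T_2 sin 22.7° = 735.
Substituting the horizontal relation into the vertical equation gives 1.375 T_2 = 735, so T_2 = 534.5 N.

T_2 ≈ 534 N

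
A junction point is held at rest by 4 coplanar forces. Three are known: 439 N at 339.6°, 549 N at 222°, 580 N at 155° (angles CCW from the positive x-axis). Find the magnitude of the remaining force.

F ≈ 590 N

Sum the known components: ΣF_x = -522.2 N, ΣF_y = -275.3 N.
For equilibrium the remaining force must supply (−ΣF_x, −ΣF_y) = (522.2, 275.3) N.
Magnitude = √((522.2)² + (275.3)²) = 590.3 N; direction = atan2(275.3, 522.2) = 27.8°.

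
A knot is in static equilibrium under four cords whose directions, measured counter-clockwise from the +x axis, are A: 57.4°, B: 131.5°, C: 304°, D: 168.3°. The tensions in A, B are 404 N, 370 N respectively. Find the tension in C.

Resolve: ΣF_x = 404 cos 57.4° + 370 cos 131.5° + T_C cos 304° + T_D cos 168.3° = 0.
        ΣF_y = 404 sin 57.4° + 370 sin 131.5° + T_C sin 304° + T_D sin 168.3° = 0.
The known terms sum to (-27.51, 617.5) N, so 0.5592 T_C − 0.9792 T_D = 27.51 and -0.8290 T_C + 0.2028 T_D = -617.5.
Solving simultaneously: T_C = 857.7 N, T_D = 461.7 N.

T_C ≈ 858 N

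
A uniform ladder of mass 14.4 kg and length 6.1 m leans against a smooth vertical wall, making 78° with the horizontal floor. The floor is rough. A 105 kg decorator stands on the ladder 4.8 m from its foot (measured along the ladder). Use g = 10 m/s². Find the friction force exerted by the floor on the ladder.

Torques about the foot: N_wall · 6.1 sin 78° = 14.4×10×3.05 cos 78° + 105×10×4.8 cos 78° → N_wall = 190.92 N.
ΣF_x = 0: f_floor = N_wall = 190.92 N.

f ≈ 191 N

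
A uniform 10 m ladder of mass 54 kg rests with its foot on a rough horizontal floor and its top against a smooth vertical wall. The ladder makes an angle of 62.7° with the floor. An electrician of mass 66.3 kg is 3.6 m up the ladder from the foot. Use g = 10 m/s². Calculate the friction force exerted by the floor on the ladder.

f ≈ 263 N

Torques about the foot: N_wall · 10 sin 62.7° = 54×10×5 cos 62.7° + 66.3×10×3.6 cos 62.7° → N_wall = 262.55 N.
ΣF_x = 0: f_floor = N_wall = 262.55 N.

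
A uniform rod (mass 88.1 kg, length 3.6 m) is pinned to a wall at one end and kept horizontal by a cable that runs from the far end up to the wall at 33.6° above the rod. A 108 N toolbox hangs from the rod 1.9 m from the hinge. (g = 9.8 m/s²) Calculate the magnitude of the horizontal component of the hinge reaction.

H_x ≈ 736 N

Take torques about the hinge: T sin 33.6° · 3.6 = 88.1×9.8×1.8 + 108×1.9 = 1759.3 N·m.
So T = 1759.3 / (0.5534 × 3.6) = 883.08 N.
ΣF_x = 0: H_x = T cos 33.6° = 735.54 N.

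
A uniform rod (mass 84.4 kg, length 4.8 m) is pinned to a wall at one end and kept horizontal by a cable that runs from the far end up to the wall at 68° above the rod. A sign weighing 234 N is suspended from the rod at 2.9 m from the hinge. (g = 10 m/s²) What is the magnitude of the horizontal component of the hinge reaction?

H_x ≈ 228 N

Take torques about the hinge: T sin 68° · 4.8 = 84.4×10×2.4 + 234×2.9 = 2704.2 N·m.
So T = 2704.2 / (0.9272 × 4.8) = 607.62 N.
ΣF_x = 0: H_x = T cos 68° = 227.62 N.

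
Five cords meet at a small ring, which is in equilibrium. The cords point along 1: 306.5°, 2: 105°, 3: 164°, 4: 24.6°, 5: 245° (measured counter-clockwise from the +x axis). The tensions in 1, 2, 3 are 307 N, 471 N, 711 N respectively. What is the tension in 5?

Resolve: ΣF_x = 307 cos 306.5° + 471 cos 105° + 711 cos 164° + T_4 cos 24.6° + T_5 cos 245° = 0.
        ΣF_y = 307 sin 306.5° + 471 sin 105° + 711 sin 164° + T_4 sin 24.6° + T_5 sin 245° = 0.
The known terms sum to (-622.8, 404.1) N, so 0.9092 T_4 − 0.4226 T_5 = 622.8 and 0.4163 T_4 − 0.9063 T_5 = -404.1.
Solving simultaneously: T_4 = 1134 N, T_5 = 967 N.

T_5 ≈ 967 N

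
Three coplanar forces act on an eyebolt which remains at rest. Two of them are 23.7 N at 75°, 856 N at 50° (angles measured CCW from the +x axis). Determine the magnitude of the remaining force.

F ≈ 878 N

Sum the known components: ΣF_x = 556.4 N, ΣF_y = 678.6 N.
For equilibrium the remaining force must supply (−ΣF_x, −ΣF_y) = (-556.4, -678.6) N.
Magnitude = √((-556.4)² + (-678.6)²) = 877.5 N; direction = atan2(-678.6, -556.4) = 230.7°.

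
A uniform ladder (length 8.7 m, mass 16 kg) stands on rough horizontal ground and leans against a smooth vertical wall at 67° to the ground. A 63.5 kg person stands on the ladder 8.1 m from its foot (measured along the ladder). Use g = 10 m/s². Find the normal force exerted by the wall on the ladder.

Torques about the foot: N_wall · 8.7 sin 67° = 16×10×4.35 cos 67° + 63.5×10×8.1 cos 67° → N_wall = 284.91 N.

N_wall ≈ 285 N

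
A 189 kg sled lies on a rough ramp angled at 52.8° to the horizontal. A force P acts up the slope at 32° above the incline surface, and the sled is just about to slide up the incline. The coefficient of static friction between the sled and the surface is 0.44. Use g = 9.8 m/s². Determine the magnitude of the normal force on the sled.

N ≈ 155 N

On the verge of sliding up the incline, friction equals μN and acts down the slope.
Perpendicular: N + P sin 32° = W cos 52.8° = 1120 N.
Along incline: P cos 32° = W sin 52.8° + μN  with W sin 52.8° = 1475 N.
Solving the pair for P and N: P = 1820 N, N = 155.3 N (and f = μN = 68.31 N).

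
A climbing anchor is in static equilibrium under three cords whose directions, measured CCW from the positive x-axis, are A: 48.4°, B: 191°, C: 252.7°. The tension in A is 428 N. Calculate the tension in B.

T_B ≈ 200 N

Resolve: ΣF_x = 428 cos 48.4° + T_B cos 191° + T_C cos 252.7° = 0.
        ΣF_y = 428 sin 48.4° + T_B sin 191° + T_C sin 252.7° = 0.
The known terms sum to (284.2, 320.1) N, so -0.9816 T_B − 0.2974 T_C = -284.2 and -0.1908 T_B − 0.9548 T_C = -320.1.
Solving simultaneously: T_B = 200 N, T_C = 295.2 N.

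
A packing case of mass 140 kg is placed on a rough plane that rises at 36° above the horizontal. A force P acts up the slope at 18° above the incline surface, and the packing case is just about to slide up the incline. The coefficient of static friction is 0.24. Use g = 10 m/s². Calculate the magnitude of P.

P ≈ 1070 N

On the verge of sliding up the incline, friction equals μN and acts down the slope.
Perpendicular: N + P sin 18° = W cos 36° = 1133 N.
Along incline: P cos 18° = W sin 36° + μN  with W sin 36° = 822.9 N.
Solving the pair for P and N: P = 1068 N, N = 802.7 N (and f = μN = 192.6 N).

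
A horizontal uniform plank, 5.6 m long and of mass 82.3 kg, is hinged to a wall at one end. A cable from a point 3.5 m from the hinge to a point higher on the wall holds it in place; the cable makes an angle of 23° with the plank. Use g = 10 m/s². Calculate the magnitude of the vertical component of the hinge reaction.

|H_y| ≈ 165 N

Take torques about the hinge: T sin 23° · 3.5 = 82.3×10×2.8 = 2304.4 N·m.
So T = 2304.4 / (0.3907 × 3.5) = 1685 N.
ΣF_y = 0: H_y = (82.3×10) − T sin 23° = 823 − 658.4 = 164.6 N.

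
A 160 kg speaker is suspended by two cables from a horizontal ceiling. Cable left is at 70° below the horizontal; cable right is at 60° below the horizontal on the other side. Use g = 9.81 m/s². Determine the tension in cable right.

T_right ≈ 701 N

Weight W = 160 × 9.81 = 1570 N acts straight down.
Horizontal: T_left cos 70° = T_right cos 60°  →  T_left = 1.462 T_right.
Vertical: T_left sin 70° + T_right sin 60° = 1570.
Substituting the horizontal relation into the vertical equation gives 2.24 T_right = 1570, so T_right = 700.8 N.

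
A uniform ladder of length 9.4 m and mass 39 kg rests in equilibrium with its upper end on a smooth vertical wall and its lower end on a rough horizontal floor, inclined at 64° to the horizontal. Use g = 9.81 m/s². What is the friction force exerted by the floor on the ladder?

f ≈ 93.3 N

Torques about the foot: N_wall · 9.4 sin 64° = 39×9.81×4.7 cos 64° → N_wall = 93.301 N.
ΣF_x = 0: f_floor = N_wall = 93.301 N.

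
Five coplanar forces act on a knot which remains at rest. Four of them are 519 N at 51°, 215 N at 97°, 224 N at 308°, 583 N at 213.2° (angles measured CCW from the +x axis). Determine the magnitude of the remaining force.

F ≈ 131 N

Sum the known components: ΣF_x = -49.51 N, ΣF_y = 121 N.
For equilibrium the remaining force must supply (−ΣF_x, −ΣF_y) = (49.51, -121) N.
Magnitude = √((49.51)² + (-121)²) = 130.7 N; direction = atan2(-121, 49.51) = 292.3°.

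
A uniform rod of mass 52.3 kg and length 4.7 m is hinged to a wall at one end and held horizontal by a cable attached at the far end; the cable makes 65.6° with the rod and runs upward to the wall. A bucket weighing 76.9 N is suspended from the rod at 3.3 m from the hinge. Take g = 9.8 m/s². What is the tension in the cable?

Take torques about the hinge: T sin 65.6° · 4.7 = 52.3×9.8×2.35 + 76.9×3.3 = 1458.2 N·m.
So T = 1458.2 / (0.9107 × 4.7) = 340.69 N.

T ≈ 341 N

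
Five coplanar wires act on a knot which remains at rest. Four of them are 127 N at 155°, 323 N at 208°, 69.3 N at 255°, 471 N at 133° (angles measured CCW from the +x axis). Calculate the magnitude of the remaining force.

F ≈ 761 N

Sum the known components: ΣF_x = -739.5 N, ΣF_y = 179.6 N.
For equilibrium the remaining force must supply (−ΣF_x, −ΣF_y) = (739.5, -179.6) N.
Magnitude = √((739.5)² + (-179.6)²) = 760.9 N; direction = atan2(-179.6, 739.5) = 346.4°.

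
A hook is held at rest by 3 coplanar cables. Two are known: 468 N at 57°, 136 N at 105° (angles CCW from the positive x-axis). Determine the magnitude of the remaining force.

F ≈ 568 N

Sum the known components: ΣF_x = 219.7 N, ΣF_y = 523.9 N.
For equilibrium the remaining force must supply (−ΣF_x, −ΣF_y) = (-219.7, -523.9) N.
Magnitude = √((-219.7)² + (-523.9)²) = 568.1 N; direction = atan2(-523.9, -219.7) = 247.2°.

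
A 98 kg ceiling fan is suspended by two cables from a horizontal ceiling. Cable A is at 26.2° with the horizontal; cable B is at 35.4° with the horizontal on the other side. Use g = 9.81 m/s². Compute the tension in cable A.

T_A ≈ 891 N

Weight W = 98 × 9.81 = 961.4 N acts straight down.
Horizontal: T_A cos 26.2° = T_B cos 35.4°  →  T_B = 1.101 T_A.
Vertical: T_A sin 26.2° + T_B sin 35.4° = 961.4.
Substituting the horizontal relation into the vertical equation gives 1.079 T_A = 961.4, so T_A = 890.9 N.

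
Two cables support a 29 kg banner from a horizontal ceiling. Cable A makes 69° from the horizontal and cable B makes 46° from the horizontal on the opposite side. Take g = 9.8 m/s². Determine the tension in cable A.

T_A ≈ 218 N

Weight W = 29 × 9.8 = 284.2 N acts straight down.
Horizontal: T_A cos 69° = T_B cos 46°  →  T_B = 0.5159 T_A.
Vertical: T_A sin 69° + T_B sin 46° = 284.2.
Substituting the horizontal relation into the vertical equation gives 1.305 T_A = 284.2, so T_A = 217.8 N.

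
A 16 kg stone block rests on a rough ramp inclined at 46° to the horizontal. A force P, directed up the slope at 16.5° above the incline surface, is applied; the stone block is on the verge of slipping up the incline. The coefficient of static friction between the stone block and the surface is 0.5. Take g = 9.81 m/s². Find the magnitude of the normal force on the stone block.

N ≈ 65.8 N

On the verge of sliding up the incline, friction equals μN and acts down the slope.
Perpendicular: N + P sin 16.5° = W cos 46° = 109 N.
Along incline: P cos 16.5° = W sin 46° + μN  with W sin 46° = 112.9 N.
Solving the pair for P and N: P = 152.1 N, N = 65.84 N (and f = μN = 32.92 N).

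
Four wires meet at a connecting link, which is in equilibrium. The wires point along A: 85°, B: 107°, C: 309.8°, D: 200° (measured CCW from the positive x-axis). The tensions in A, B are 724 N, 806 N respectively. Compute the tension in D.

Resolve: ΣF_x = 724 cos 85° + 806 cos 107° + T_C cos 309.8° + T_D cos 200° = 0.
        ΣF_y = 724 sin 85° + 806 sin 107° + T_C sin 309.8° + T_D sin 200° = 0.
The known terms sum to (-172.6, 1492) N, so 0.6401 T_C − 0.9397 T_D = 172.6 and -0.7683 T_C − 0.3420 T_D = -1492.
Solving simultaneously: T_C = 1553 N, T_D = 874.2 N.

T_D ≈ 874 N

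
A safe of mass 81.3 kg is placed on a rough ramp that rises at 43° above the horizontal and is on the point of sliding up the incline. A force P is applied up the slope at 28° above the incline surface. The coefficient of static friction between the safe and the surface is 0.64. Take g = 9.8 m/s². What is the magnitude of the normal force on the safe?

N ≈ 219 N

On the verge of sliding up the incline, friction equals μN and acts down the slope.
Perpendicular: N + P sin 28° = W cos 43° = 582.7 N.
Along incline: P cos 28° = W sin 43° + μN  with W sin 43° = 543.4 N.
Solving the pair for P and N: P = 774.3 N, N = 219.2 N (and f = μN = 140.3 N).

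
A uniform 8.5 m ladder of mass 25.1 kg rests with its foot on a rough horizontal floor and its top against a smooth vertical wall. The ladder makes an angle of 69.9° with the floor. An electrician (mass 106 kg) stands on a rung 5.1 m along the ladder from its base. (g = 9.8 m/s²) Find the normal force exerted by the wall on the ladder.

Torques about the foot: N_wall · 8.5 sin 69.9° = 25.1×9.8×4.25 cos 69.9° + 106×9.8×5.1 cos 69.9° → N_wall = 273.1 N.

N_wall ≈ 273 N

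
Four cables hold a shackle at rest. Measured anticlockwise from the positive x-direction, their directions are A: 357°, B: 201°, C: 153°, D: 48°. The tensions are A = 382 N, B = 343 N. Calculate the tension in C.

T_C ≈ 146 N

Resolve: ΣF_x = 382 cos 357° + 343 cos 201° + T_C cos 153° + T_D cos 48° = 0.
        ΣF_y = 382 sin 357° + 343 sin 201° + T_C sin 153° + T_D sin 48° = 0.
The known terms sum to (61.26, -142.9) N, so -0.8910 T_C + 0.6691 T_D = -61.26 and 0.4540 T_C + 0.7431 T_D = 142.9.
Solving simultaneously: T_C = 146.1 N, T_D = 103 N.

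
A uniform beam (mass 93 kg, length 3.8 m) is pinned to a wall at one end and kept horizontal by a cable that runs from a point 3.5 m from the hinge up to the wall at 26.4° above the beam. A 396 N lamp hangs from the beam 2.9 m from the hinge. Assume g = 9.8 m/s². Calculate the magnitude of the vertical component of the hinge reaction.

|H_y| ≈ 485 N

Take torques about the hinge: T sin 26.4° · 3.5 = 93×9.8×1.9 + 396×2.9 = 2880.1 N·m.
So T = 2880.1 / (0.4446 × 3.5) = 1850.7 N.
ΣF_y = 0: H_y = (93×9.8 + 396) − T sin 26.4° = 1307.4 − 822.87 = 484.53 N.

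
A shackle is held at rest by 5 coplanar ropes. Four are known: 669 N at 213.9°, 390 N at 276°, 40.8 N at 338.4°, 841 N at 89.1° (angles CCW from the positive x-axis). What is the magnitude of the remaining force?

Sum the known components: ΣF_x = -463.4 N, ΣF_y = 64.88 N.
For equilibrium the remaining force must supply (−ΣF_x, −ΣF_y) = (463.4, -64.88) N.
Magnitude = √((463.4)² + (-64.88)²) = 467.9 N; direction = atan2(-64.88, 463.4) = 352.0°.

F ≈ 468 N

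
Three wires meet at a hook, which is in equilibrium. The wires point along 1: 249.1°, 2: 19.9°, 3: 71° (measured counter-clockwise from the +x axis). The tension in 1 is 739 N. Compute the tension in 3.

T_3 ≈ 719 N

Resolve: ΣF_x = 739 cos 249.1° + T_2 cos 19.9° + T_3 cos 71° = 0.
        ΣF_y = 739 sin 249.1° + T_2 sin 19.9° + T_3 sin 71° = 0.
The known terms sum to (-263.6, -690.4) N, so 0.9403 T_2 + 0.3256 T_3 = 263.6 and 0.3404 T_2 + 0.9455 T_3 = 690.4.
Solving simultaneously: T_2 = 31.48 N, T_3 = 718.8 N.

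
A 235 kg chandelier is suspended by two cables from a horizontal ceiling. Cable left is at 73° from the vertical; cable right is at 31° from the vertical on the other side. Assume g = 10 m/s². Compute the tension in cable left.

Angles from the horizontal: cable left is 90° − 73° = 17°, cable right is 90° − 31° = 59°.
Weight W = 235 × 10 = 2350 N acts straight down.
Horizontal: T_left cos 17° = T_right cos 59°  →  T_right = 1.857 T_left.
Vertical: T_left sin 17° + T_right sin 59° = 2350.
Substituting the horizontal relation into the vertical equation gives 1.884 T_left = 2350, so T_left = 1247 N.

T_left ≈ 1250 N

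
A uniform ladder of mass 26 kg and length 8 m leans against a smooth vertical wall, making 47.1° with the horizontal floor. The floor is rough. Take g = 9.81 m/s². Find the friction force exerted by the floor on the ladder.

f ≈ 119 N

Torques about the foot: N_wall · 8 sin 47.1° = 26×9.81×4 cos 47.1° → N_wall = 118.51 N.
ΣF_x = 0: f_floor = N_wall = 118.51 N.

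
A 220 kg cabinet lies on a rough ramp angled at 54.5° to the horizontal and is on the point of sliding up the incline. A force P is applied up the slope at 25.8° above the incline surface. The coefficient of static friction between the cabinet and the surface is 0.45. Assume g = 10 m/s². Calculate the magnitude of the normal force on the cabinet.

N ≈ 338 N

On the verge of sliding up the incline, friction equals μN and acts down the slope.
Perpendicular: N + P sin 25.8° = W cos 54.5° = 1278 N.
Along incline: P cos 25.8° = W sin 54.5° + μN  with W sin 54.5° = 1791 N.
Solving the pair for P and N: P = 2158 N, N = 338.2 N (and f = μN = 152.2 N).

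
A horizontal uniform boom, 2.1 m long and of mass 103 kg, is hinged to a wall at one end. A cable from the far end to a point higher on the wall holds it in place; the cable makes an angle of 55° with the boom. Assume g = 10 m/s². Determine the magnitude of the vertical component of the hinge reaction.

Take torques about the hinge: T sin 55° · 2.1 = 103×10×1.05 = 1081.5 N·m.
So T = 1081.5 / (0.8192 × 2.1) = 628.7 N.
ΣF_y = 0: H_y = (103×10) − T sin 55° = 1030 − 515 = 515 N.

|H_y| ≈ 515 N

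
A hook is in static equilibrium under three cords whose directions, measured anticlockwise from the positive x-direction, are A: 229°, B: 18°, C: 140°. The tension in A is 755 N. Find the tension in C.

Resolve: ΣF_x = 755 cos 229° + T_B cos 18° + T_C cos 140° = 0.
        ΣF_y = 755 sin 229° + T_B sin 18° + T_C sin 140° = 0.
The known terms sum to (-495.3, -569.8) N, so 0.9511 T_B − 0.7660 T_C = 495.3 and 0.3090 T_B + 0.6428 T_C = 569.8.
Solving simultaneously: T_B = 890.1 N, T_C = 458.5 N.

T_C ≈ 459 N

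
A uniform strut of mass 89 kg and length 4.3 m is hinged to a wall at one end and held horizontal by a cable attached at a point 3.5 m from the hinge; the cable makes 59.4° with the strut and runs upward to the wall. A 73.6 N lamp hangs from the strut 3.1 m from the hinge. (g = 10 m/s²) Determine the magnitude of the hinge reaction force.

|H| ≈ 505 N

Take torques about the hinge: T sin 59.4° · 3.5 = 89×10×2.15 + 73.6×3.1 = 2141.7 N·m.
So T = 2141.7 / (0.8607 × 3.5) = 710.9 N.
ΣF_x = 0: H_x = T cos 59.4° = 361.88 N.
ΣF_y = 0: H_y = (89×10 + 73.6) − T sin 59.4° = 963.6 − 611.9 = 351.7 N.
|H| = √(H_x² + H_y²) = √((361.88)² + (351.7)²) = 504.63 N.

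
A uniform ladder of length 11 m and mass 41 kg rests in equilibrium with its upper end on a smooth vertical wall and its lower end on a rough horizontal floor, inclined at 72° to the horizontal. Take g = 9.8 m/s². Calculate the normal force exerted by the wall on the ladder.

N_wall ≈ 65.3 N

Torques about the foot: N_wall · 11 sin 72° = 41×9.8×5.5 cos 72° → N_wall = 65.276 N.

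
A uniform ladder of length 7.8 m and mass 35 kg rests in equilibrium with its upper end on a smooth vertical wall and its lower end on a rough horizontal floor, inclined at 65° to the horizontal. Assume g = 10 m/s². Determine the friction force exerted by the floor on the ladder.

Torques about the foot: N_wall · 7.8 sin 65° = 35×10×3.9 cos 65° → N_wall = 81.604 N.
ΣF_x = 0: f_floor = N_wall = 81.604 N.

f ≈ 81.6 N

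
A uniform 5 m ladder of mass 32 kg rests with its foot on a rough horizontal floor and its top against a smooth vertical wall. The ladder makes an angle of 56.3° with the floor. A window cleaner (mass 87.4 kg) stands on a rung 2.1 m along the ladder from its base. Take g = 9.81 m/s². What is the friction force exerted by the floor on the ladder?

Torques about the foot: N_wall · 5 sin 56.3° = 32×9.81×2.5 cos 56.3° + 87.4×9.81×2.1 cos 56.3° → N_wall = 344.84 N.
ΣF_x = 0: f_floor = N_wall = 344.84 N.

f ≈ 345 N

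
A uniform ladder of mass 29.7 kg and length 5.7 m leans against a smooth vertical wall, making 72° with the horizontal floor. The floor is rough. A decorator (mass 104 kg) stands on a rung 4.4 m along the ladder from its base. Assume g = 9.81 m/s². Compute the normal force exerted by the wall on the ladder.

N_wall ≈ 303 N

Torques about the foot: N_wall · 5.7 sin 72° = 29.7×9.81×2.85 cos 72° + 104×9.81×4.4 cos 72° → N_wall = 303.23 N.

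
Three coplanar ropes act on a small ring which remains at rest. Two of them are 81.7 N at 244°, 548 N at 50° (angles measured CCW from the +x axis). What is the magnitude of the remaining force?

Sum the known components: ΣF_x = 316.4 N, ΣF_y = 346.4 N.
For equilibrium the remaining force must supply (−ΣF_x, −ΣF_y) = (-316.4, -346.4) N.
Magnitude = √((-316.4)² + (-346.4)²) = 469.1 N; direction = atan2(-346.4, -316.4) = 227.6°.

F ≈ 469 N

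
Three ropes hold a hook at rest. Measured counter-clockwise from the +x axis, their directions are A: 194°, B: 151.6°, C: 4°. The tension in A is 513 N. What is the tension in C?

Resolve: ΣF_x = 513 cos 194° + T_B cos 151.6° + T_C cos 4° = 0.
        ΣF_y = 513 sin 194° + T_B sin 151.6° + T_C sin 4° = 0.
The known terms sum to (-497.8, -124.1) N, so -0.8796 T_B + 0.9976 T_C = 497.8 and 0.4756 T_B + 0.0698 T_C = 124.1.
Solving simultaneously: T_B = 166.3 N, T_C = 645.6 N.

T_C ≈ 646 N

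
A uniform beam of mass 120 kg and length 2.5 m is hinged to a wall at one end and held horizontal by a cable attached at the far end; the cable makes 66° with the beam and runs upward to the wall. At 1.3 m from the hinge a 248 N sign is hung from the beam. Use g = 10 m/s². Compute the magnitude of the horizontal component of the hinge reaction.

Take torques about the hinge: T sin 66° · 2.5 = 120×10×1.25 + 248×1.3 = 1822.4 N·m.
So T = 1822.4 / (0.9135 × 2.5) = 797.95 N.
ΣF_x = 0: H_x = T cos 66° = 324.55 N.

H_x ≈ 325 N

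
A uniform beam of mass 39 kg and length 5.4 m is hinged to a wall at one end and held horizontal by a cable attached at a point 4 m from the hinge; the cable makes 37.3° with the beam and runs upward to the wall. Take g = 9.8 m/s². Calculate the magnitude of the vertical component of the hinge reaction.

Take torques about the hinge: T sin 37.3° · 4 = 39×9.8×2.7 = 1031.9 N·m.
So T = 1031.9 / (0.6060 × 4) = 425.73 N.
ΣF_y = 0: H_y = (39×9.8) − T sin 37.3° = 382.2 − 257.99 = 124.21 N.

|H_y| ≈ 124 N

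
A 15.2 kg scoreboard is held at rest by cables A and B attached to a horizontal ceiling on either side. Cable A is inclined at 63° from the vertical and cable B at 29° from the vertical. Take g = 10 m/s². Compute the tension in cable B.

Angles from the horizontal: cable A is 90° − 63° = 27°, cable B is 90° − 29° = 61°.
Weight W = 15.2 × 10 = 152 N acts straight down.
Horizontal: T_A cos 27° = T_B cos 61°  →  T_A = 0.5441 T_B.
Vertical: T_A sin 27° + T_B sin 61° = 152.
Substituting the horizontal relation into the vertical equation gives 1.122 T_B = 152, so T_B = 135.5 N.

T_B ≈ 136 N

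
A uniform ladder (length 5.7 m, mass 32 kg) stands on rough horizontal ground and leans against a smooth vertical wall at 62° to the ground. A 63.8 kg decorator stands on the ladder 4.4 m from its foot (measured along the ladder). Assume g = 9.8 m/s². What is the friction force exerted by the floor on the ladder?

Torques about the foot: N_wall · 5.7 sin 62° = 32×9.8×2.85 cos 62° + 63.8×9.8×4.4 cos 62° → N_wall = 340 N.
ΣF_x = 0: f_floor = N_wall = 340 N.

f ≈ 340 N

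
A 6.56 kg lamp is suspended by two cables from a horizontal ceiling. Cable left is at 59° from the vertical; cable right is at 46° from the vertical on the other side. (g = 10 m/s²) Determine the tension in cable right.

T_right ≈ 58.2 N

Angles from the horizontal: cable left is 90° − 59° = 31°, cable right is 90° − 46° = 44°.
Weight W = 6.56 × 10 = 65.6 N acts straight down.
Horizontal: T_left cos 31° = T_right cos 44°  →  T_left = 0.8392 T_right.
Vertical: T_left sin 31° + T_right sin 44° = 65.6.
Substituting the horizontal relation into the vertical equation gives 1.127 T_right = 65.6, so T_right = 58.21 N.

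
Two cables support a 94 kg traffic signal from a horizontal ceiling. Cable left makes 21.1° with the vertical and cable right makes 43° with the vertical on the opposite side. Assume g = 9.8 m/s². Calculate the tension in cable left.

T_left ≈ 698 N

Angles from the horizontal: cable left is 90° − 21.1° = 68.9°, cable right is 90° − 43° = 47°.
Weight W = 94 × 9.8 = 921.2 N acts straight down.
Horizontal: T_left cos 68.9° = T_right cos 47°  →  T_right = 0.5279 T_left.
Vertical: T_left sin 68.9° + T_right sin 47° = 921.2.
Substituting the horizontal relation into the vertical equation gives 1.319 T_left = 921.2, so T_left = 698.4 N.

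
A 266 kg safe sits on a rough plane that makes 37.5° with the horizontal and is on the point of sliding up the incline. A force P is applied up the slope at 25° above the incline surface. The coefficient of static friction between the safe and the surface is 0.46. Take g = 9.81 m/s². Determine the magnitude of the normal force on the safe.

On the verge of sliding up the incline, friction equals μN and acts down the slope.
Perpendicular: N + P sin 25° = W cos 37.5° = 2070 N.
Along incline: P cos 25° = W sin 37.5° + μN  with W sin 37.5° = 1589 N.
Solving the pair for P and N: P = 2308 N, N = 1095 N (and f = μN = 503.5 N).

N ≈ 1090 N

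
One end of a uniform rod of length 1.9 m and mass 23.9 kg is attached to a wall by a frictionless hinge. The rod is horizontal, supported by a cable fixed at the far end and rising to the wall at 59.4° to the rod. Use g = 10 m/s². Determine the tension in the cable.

T ≈ 139 N

Take torques about the hinge: T sin 59.4° · 1.9 = 23.9×10×0.95 = 227.05 N·m.
So T = 227.05 / (0.8607 × 1.9) = 138.83 N.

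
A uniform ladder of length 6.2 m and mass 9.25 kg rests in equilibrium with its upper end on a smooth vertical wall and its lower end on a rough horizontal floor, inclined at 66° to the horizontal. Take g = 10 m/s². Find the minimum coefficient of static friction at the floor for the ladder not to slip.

μ_min ≈ 0.223

ΣF_y = 0: N_floor = 9.25×10 = 92.5 N.
Torques about the foot: N_wall · 6.2 sin 66° = 9.25×10×3.1 cos 66° → N_wall = 20.592 N.
ΣF_x = 0: f_floor = N_wall = 20.592 N.
μ_min = f_floor / N_floor = 20.592 / 92.5 = 0.2226.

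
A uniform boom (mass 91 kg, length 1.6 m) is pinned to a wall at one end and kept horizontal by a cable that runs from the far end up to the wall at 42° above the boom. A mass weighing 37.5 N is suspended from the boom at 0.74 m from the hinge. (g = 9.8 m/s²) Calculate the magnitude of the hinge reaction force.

Take torques about the hinge: T sin 42° · 1.6 = 91×9.8×0.8 + 37.5×0.74 = 741.19 N·m.
So T = 741.19 / (0.6691 × 1.6) = 692.31 N.
ΣF_x = 0: H_x = T cos 42° = 514.48 N.
ΣF_y = 0: H_y = (91×9.8 + 37.5) − T sin 42° = 929.3 − 463.24 = 466.06 N.
|H| = √(H_x² + H_y²) = √((514.48)² + (466.06)²) = 694.19 N.

|H| ≈ 694 N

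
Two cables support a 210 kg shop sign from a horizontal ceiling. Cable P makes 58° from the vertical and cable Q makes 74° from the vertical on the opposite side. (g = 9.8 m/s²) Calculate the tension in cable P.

T_P ≈ 2660 N

Angles from the horizontal: cable P is 90° − 58° = 32°, cable Q is 90° − 74° = 16°.
Weight W = 210 × 9.8 = 2058 N acts straight down.
Horizontal: T_P cos 32° = T_Q cos 16°  →  T_Q = 0.8822 T_P.
Vertical: T_P sin 32° + T_Q sin 16° = 2058.
Substituting the horizontal relation into the vertical equation gives 0.7731 T_P = 2058, so T_P = 2662 N.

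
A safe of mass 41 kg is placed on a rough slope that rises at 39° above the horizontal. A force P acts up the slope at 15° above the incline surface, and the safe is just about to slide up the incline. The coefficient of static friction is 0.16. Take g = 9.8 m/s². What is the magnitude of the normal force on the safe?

N ≈ 234 N

On the verge of sliding up the incline, friction equals μN and acts down the slope.
Perpendicular: N + P sin 15° = W cos 39° = 312.3 N.
Along incline: P cos 15° = W sin 39° + μN  with W sin 39° = 252.9 N.
Solving the pair for P and N: P = 300.6 N, N = 234.5 N (and f = μN = 37.51 N).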